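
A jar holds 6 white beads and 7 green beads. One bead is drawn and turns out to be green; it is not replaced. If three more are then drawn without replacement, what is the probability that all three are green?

With the first bead removed, 6 green remain out of 12.
P = 6/12 × 5/11 × 4/10 = 120/1320 = 1/11.

1/11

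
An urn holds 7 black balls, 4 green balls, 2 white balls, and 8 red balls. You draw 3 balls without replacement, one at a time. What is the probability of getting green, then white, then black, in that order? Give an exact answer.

Chain rule:
P = 4/21 × 2/20 × 7/19 = 56/7980 = 2/285.

2/285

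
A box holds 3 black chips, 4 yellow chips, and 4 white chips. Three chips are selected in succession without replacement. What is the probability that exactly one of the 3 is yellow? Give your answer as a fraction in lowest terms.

28/55

One ordering (yellow drawn first) has probability 4/11 × 7/10 × 6/9 = 168/990 = 28/165.
There are C(3,1) = 3 such orderings, each equally likely, so P = 3 × 28/165 = 28/55.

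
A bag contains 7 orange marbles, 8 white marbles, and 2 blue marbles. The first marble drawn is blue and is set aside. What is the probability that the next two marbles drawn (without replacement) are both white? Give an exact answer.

With the first marble removed, 8 white remain out of 16.
P = 8/16 × 7/15 = 56/240 = 7/30.

7/30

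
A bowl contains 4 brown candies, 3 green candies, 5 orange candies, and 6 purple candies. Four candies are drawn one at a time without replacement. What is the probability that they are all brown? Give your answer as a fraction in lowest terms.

P = 4/18 × 3/17 × 2/16 × 1/15 = 24/73440 = 1/3060.

1/3060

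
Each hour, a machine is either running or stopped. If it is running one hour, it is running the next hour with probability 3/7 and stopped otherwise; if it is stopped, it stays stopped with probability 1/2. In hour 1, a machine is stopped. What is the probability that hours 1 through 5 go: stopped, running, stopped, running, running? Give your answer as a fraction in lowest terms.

3/49

Hour 1 is given. For each transition, use the conditional probability from the current state:
P(running | stopped) = 1/2; P(stopped | running) = 4/7; P(running | stopped) = 1/2; P(running | running) = 3/7.
P = 1/2 × 4/7 × 1/2 × 3/7 = 12/196 = 3/49.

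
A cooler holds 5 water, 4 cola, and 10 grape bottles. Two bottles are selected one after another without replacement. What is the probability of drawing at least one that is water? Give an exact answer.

P(no water) = 14/19 × 13/18 = 182/342 = 91/171.
P(at least one) = 1 − 91/171 = 80/171.

80/171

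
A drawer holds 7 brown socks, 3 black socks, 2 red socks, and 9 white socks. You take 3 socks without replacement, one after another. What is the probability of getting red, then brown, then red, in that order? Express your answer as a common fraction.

1/570

Each draw changes the counts, so multiply the conditional probabilities along the sequence:
P = 2/21 × 7/20 × 1/19 = 14/7980 = 1/570.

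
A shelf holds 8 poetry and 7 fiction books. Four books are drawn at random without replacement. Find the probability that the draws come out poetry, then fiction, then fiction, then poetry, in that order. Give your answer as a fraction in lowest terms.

14/195

Chain rule:
P = 8/15 × 7/14 × 6/13 × 7/12 = 2352/32760 = 14/195.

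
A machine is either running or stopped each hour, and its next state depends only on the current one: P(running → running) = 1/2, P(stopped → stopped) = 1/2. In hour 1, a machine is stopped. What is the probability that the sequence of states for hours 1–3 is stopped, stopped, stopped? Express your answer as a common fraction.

Hour 1 is given. For each transition, use the conditional probability from the current state:
P(stopped | stopped) = 1/2; P(stopped | stopped) = 1/2.
P = 1/2 × 1/2 = 1/4.

1/4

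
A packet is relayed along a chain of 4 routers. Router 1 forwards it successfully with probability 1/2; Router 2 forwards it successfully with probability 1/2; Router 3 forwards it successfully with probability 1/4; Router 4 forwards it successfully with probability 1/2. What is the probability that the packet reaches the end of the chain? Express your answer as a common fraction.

Each stage is reached only if all earlier stages succeed, so
P = 1/2 × 1/2 × 1/4 × 1/2 = 1/32.

1/32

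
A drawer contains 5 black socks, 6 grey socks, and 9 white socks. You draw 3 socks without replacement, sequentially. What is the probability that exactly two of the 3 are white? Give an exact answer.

One ordering (white drawn first) has probability 9/20 × 8/19 × 11/18 = 792/6840 = 11/95.
There are C(3,2) = 3 such orderings, each equally likely, so P = 3 × 11/95 = 33/95.

33/95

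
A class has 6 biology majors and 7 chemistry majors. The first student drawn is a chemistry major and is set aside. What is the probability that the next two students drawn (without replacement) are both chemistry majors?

5/22

With the first student removed, 6 chemistry majors remain out of 12.
P = 6/12 × 5/11 = 30/132 = 5/22.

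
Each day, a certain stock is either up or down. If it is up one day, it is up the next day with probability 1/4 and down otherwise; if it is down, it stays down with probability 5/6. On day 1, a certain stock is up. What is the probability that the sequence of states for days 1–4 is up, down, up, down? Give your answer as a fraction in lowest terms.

3/32

Day 1 is given. For each transition, use the conditional probability from the current state:
P(down | up) = 3/4; P(up | down) = 1/6; P(down | up) = 3/4.
P = 3/4 × 1/6 × 3/4 = 9/96 = 3/32.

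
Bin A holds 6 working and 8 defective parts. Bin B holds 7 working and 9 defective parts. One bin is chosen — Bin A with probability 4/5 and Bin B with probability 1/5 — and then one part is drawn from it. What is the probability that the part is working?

241/560

From Bin A: P(working) = 6/14.
From Bin B: P(working) = 7/16.
Total probability = (4/5)(6/14) + (1/5)(7/16) = 241/560.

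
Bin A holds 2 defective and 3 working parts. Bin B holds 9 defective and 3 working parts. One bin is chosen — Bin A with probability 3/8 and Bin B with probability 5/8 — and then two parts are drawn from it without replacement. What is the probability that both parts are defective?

333/880

From Bin A: P(both defective) = (2/5)(1/4) = 1/10.
From Bin B: P(both defective) = (9/12)(8/11) = 6/11.
Total probability = (3/8)(1/10) + (5/8)(6/11) = 333/880.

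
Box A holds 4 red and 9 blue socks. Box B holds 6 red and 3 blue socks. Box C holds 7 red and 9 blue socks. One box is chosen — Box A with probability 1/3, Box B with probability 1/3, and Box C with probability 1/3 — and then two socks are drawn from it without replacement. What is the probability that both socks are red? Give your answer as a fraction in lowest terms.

1043/4680

From Box A: P(both red) = (4/13)(3/12) = 1/13.
From Box B: P(both red) = (6/9)(5/8) = 5/12.
From Box C: P(both red) = (7/16)(6/15) = 7/40.
Total probability = (1/3)(1/13) + (1/3)(5/12) + (1/3)(7/40) = 1043/4680.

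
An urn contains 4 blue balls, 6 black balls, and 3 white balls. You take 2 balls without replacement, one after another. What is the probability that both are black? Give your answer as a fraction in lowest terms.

P(all black) = 6/13 × 5/12 = 30/156 = 5/26.

5/26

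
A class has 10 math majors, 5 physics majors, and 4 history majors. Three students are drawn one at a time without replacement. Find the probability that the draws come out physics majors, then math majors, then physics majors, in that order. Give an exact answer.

Multiply the probability of each draw given the previous ones:
P = 5/19 × 10/18 × 4/17 = 200/5814 = 100/2907.

100/2907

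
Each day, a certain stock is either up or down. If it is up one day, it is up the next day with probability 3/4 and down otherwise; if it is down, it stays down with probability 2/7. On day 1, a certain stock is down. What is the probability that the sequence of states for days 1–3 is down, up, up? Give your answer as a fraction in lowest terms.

15/28

Day 1 is given. For each transition, use the conditional probability from the current state:
P(up | down) = 5/7; P(up | up) = 3/4.
P = 5/7 × 3/4 = 15/28.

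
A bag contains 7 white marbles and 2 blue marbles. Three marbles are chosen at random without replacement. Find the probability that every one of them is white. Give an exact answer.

P = 7/9 × 6/8 × 5/7 = 210/504 = 5/12.

5/12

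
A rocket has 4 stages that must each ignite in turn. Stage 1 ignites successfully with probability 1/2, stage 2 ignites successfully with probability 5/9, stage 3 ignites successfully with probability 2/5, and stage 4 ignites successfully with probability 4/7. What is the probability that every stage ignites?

The events are sequential, so multiply the conditional probabilities:
P = 1/2 × 5/9 × 2/5 × 4/7 = 40/630 = 4/63.

4/63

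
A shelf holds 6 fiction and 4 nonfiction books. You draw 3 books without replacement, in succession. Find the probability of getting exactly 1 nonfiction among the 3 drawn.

One ordering (nonfiction drawn first) has probability 4/10 × 6/9 × 5/8 = 120/720 = 1/6.
There are C(3,1) = 3 such orderings, each equally likely, so P = 3 × 1/6 = 1/2.

1/2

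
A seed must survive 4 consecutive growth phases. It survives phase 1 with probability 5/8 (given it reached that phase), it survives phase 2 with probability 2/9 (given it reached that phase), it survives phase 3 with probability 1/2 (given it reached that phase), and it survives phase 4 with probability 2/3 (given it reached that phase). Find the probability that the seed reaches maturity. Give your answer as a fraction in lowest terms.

Each stage is reached only if all earlier stages succeed, so
P = 5/8 × 2/9 × 1/2 × 2/3 = 20/432 = 5/108.

5/108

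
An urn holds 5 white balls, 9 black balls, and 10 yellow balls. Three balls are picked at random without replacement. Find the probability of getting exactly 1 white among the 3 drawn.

One ordering (white drawn first) has probability 5/24 × 19/23 × 18/22 = 1710/12144 = 285/2024.
There are C(3,1) = 3 such orderings, each equally likely, so P = 3 × 285/2024 = 855/2024.

855/2024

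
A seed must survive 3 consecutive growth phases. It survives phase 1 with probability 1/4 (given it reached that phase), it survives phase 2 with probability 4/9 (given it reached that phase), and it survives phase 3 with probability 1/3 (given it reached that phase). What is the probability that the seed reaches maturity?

1/27

Multiplying along the chain,
P = 1/4 × 4/9 × 1/3 = 4/108 = 1/27.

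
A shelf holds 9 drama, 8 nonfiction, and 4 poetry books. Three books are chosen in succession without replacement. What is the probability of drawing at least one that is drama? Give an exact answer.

P(no drama) = 12/21 × 11/20 × 10/19 = 1320/7980 = 22/133.
P(at least one) = 1 − 22/133 = 111/133.

111/133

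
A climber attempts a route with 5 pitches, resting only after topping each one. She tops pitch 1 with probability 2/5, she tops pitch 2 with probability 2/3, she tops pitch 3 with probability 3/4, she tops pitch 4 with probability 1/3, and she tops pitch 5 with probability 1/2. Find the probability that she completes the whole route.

1/30

Multiplying along the chain,
P = 2/5 × 2/3 × 3/4 × 1/3 × 1/2 = 12/360 = 1/30.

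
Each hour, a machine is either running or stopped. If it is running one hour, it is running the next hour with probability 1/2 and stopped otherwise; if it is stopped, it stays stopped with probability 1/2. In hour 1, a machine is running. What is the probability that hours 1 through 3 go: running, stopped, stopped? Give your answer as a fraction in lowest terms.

Hour 1 is given. For each transition, use the conditional probability from the current state:
P(stopped | running) = 1/2; P(stopped | stopped) = 1/2.
P = 1/2 × 1/2 = 1/4.

1/4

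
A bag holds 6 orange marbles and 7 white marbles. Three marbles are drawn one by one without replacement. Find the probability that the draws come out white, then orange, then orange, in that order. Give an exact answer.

Multiply the probability of each draw given the previous ones:
P = 7/13 × 6/12 × 5/11 = 210/1716 = 35/286.

35/286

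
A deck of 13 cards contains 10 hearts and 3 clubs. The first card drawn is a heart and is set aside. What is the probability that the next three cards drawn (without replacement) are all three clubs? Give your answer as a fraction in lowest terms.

1/220

With the first card removed, 3 clubs remain out of 12.
P = 3/12 × 2/11 × 1/10 = 6/1320 = 1/220.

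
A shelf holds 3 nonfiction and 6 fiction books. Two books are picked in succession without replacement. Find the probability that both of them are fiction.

5/12

P(every draw is fiction) = 6/9 × 5/8 = 30/72 = 5/12.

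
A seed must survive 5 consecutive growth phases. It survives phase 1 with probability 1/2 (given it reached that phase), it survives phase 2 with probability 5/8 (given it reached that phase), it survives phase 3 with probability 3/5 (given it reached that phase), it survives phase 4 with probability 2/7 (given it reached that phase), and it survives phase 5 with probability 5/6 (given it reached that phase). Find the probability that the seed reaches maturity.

Multiplying along the chain,
P = 1/2 × 5/8 × 3/5 × 2/7 × 5/6 = 150/3360 = 5/112.

5/112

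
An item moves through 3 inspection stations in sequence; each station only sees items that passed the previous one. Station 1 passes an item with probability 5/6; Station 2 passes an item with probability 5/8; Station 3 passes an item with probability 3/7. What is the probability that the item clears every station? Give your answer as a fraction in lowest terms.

Multiplying along the chain,
P = 5/6 × 5/8 × 3/7 = 75/336 = 25/112.

25/112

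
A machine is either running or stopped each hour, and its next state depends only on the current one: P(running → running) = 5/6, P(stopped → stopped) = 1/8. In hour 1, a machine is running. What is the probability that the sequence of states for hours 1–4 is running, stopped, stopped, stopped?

1/384

Hour 1 is given. For each transition, use the conditional probability from the current state:
P(stopped | running) = 1/6; P(stopped | stopped) = 1/8; P(stopped | stopped) = 1/8.
P = 1/6 × 1/8 × 1/8 = 1/384.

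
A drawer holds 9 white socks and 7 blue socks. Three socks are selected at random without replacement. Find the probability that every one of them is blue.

1/16

P(every draw is blue) = 7/16 × 6/15 × 5/14 = 210/3360 = 1/16.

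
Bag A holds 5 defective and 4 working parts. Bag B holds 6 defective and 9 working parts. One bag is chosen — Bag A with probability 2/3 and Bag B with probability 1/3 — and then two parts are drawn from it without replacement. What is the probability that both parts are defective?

From Bag A: P(both defective) = (5/9)(4/8) = 5/18.
From Bag B: P(both defective) = (6/15)(5/14) = 1/7.
Total probability = (2/3)(5/18) + (1/3)(1/7) = 44/189.

44/189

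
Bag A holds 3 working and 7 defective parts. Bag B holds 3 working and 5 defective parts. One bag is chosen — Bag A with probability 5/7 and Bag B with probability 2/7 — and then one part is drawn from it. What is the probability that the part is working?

From Bag A: P(working) = 3/10.
From Bag B: P(working) = 3/8.
Total probability = (5/7)(3/10) + (2/7)(3/8) = 9/28.

9/28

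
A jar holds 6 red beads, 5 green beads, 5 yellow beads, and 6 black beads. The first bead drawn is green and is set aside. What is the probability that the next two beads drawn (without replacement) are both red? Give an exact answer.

1/14

After the first draw, 6 of the remaining 21 beads are red.
P = 6/21 × 5/20 = 30/420 = 1/14.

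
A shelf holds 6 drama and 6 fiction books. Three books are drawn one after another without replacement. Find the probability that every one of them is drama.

P(all drama) = 6/12 × 5/11 × 4/10 = 120/1320 = 1/11.

1/11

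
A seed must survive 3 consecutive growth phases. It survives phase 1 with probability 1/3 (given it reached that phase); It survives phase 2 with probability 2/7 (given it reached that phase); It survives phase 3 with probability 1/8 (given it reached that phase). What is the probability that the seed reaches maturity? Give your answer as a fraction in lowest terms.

Multiplying along the chain,
P = 1/3 × 2/7 × 1/8 = 2/168 = 1/84.

1/84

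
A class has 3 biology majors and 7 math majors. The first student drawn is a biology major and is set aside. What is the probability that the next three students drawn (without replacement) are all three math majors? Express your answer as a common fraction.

After the first draw, 7 of the remaining 9 students are math majors.
P = 7/9 × 6/8 × 5/7 = 210/504 = 5/12.

5/12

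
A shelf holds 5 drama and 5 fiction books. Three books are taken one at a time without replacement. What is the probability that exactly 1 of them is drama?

5/12

One ordering (drama drawn first) has probability 5/10 × 5/9 × 4/8 = 100/720 = 5/36.
There are C(3,1) = 3 such orderings, each equally likely, so P = 3 × 5/36 = 5/12.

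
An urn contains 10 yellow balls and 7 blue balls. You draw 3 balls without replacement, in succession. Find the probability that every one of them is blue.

P(every draw is blue) = 7/17 × 6/16 × 5/15 = 210/4080 = 7/136.

7/136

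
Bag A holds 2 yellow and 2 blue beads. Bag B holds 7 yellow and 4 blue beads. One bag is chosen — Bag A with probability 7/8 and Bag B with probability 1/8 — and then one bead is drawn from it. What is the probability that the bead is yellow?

From Bag A: P(yellow) = 2/4.
From Bag B: P(yellow) = 7/11.
Total probability = (7/8)(2/4) + (1/8)(7/11) = 91/176.

91/176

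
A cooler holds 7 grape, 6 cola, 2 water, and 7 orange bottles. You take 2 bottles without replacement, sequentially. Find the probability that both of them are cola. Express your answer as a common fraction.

5/77

P = 6/22 × 5/21 = 30/462 = 5/77.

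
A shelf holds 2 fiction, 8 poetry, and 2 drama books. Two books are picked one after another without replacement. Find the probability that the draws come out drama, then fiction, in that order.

1/33

Chain rule:
P = 2/12 × 2/11 = 4/132 = 1/33.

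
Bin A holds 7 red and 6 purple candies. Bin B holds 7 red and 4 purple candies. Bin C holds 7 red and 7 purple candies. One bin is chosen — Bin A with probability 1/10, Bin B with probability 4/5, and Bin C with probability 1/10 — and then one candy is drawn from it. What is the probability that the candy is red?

1753/2860

From Bin A: P(red) = 7/13.
From Bin B: P(red) = 7/11.
From Bin C: P(red) = 7/14.
Total probability = (1/10)(7/13) + (4/5)(7/11) + (1/10)(7/14) = 1753/2860.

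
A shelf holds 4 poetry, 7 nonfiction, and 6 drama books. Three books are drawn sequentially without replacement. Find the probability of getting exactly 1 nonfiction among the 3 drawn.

63/136

One ordering (nonfiction drawn first) has probability 7/17 × 10/16 × 9/15 = 630/4080 = 21/136.
There are C(3,1) = 3 such orderings, each equally likely, so P = 3 × 21/136 = 63/136.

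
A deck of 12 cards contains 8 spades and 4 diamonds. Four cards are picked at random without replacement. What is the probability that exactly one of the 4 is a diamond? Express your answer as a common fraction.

224/495

One ordering (a diamond drawn first) has probability 4/12 × 8/11 × 7/10 × 6/9 = 1344/11880 = 56/495.
There are C(4,1) = 4 such orderings, each equally likely, so P = 4 × 56/495 = 224/495.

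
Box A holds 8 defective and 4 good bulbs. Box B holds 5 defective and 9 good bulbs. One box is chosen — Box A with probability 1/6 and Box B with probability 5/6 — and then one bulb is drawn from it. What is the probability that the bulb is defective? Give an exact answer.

From Box A: P(defective) = 8/12.
From Box B: P(defective) = 5/14.
Total probability = (1/6)(8/12) + (5/6)(5/14) = 103/252.

103/252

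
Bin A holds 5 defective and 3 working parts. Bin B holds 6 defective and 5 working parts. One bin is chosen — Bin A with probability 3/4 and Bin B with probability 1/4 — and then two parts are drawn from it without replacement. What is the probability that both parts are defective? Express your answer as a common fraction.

From Bin A: P(both defective) = (5/8)(4/7) = 5/14.
From Bin B: P(both defective) = (6/11)(5/10) = 3/11.
Total probability = (3/4)(5/14) + (1/4)(3/11) = 207/616.

207/616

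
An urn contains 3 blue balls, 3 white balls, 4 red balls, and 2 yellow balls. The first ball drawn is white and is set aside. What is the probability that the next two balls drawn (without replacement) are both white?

With the first ball removed, 2 white remain out of 11.
P = 2/11 × 1/10 = 2/110 = 1/55.

1/55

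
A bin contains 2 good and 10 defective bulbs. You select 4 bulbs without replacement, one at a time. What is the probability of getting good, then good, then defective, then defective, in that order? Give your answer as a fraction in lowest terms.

1/66

Each draw changes the counts, so multiply the conditional probabilities along the sequence:
P = 2/12 × 1/11 × 10/10 × 9/9 = 180/11880 = 1/66.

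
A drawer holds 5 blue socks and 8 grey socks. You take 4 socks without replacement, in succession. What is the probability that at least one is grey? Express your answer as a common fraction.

142/143

P(no grey) = 5/13 × 4/12 × 3/11 × 2/10 = 120/17160 = 1/143.
P(at least one) = 1 − 1/143 = 142/143.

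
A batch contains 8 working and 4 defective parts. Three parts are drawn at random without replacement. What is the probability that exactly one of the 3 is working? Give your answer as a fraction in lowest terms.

One ordering (working drawn first) has probability 8/12 × 4/11 × 3/10 = 96/1320 = 4/55.
There are C(3,1) = 3 such orderings, each equally likely, so P = 3 × 4/55 = 12/55.

12/55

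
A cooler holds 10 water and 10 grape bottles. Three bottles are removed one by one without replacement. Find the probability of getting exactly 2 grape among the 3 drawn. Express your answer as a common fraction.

15/38

One ordering (grape drawn first) has probability 10/20 × 9/19 × 10/18 = 900/6840 = 5/38.
There are C(3,2) = 3 such orderings, each equally likely, so P = 3 × 5/38 = 15/38.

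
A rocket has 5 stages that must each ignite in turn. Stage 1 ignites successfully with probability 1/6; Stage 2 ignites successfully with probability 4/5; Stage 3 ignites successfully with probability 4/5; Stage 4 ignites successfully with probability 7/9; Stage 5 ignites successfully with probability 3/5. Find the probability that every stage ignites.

56/1125

The events are sequential, so multiply the conditional probabilities:
P = 1/6 × 4/5 × 4/5 × 7/9 × 3/5 = 336/6750 = 56/1125.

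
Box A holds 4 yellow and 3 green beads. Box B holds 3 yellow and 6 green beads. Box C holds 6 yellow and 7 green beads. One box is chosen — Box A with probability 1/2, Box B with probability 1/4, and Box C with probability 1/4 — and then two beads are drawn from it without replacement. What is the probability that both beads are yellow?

From Box A: P(both yellow) = (4/7)(3/6) = 2/7.
From Box B: P(both yellow) = (3/9)(2/8) = 1/12.
From Box C: P(both yellow) = (6/13)(5/12) = 5/26.
Total probability = (1/2)(2/7) + (1/4)(1/12) + (1/4)(5/26) = 925/4368.

925/4368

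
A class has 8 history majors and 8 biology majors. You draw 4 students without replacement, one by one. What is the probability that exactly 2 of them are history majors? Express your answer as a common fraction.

One ordering (history majors drawn first) has probability 8/16 × 7/15 × 8/14 × 7/13 = 3136/43680 = 14/195.
There are C(4,2) = 6 such orderings, each equally likely, so P = 6 × 14/195 = 28/65.

28/65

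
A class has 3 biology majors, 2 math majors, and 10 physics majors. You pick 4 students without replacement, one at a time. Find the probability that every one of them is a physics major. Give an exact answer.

2/13

P(all physics majors) = 10/15 × 9/14 × 8/13 × 7/12 = 5040/32760 = 2/13.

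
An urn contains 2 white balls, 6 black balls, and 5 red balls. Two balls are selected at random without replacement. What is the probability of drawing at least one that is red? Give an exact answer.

P(no red) = 8/13 × 7/12 = 56/156 = 14/39.
P(at least one) = 1 − 14/39 = 25/39.

25/39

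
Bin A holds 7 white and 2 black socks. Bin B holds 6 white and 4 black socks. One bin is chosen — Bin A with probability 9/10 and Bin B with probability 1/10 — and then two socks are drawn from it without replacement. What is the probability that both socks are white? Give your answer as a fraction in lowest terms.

From Bin A: P(both white) = (7/9)(6/8) = 7/12.
From Bin B: P(both white) = (6/10)(5/9) = 1/3.
Total probability = (9/10)(7/12) + (1/10)(1/3) = 67/120.

67/120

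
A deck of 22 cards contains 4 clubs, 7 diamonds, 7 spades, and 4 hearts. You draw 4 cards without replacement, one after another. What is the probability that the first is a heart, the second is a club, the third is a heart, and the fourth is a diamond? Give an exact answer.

2/1045

Chain rule:
P = 4/22 × 4/21 × 3/20 × 7/19 = 336/175560 = 2/1045.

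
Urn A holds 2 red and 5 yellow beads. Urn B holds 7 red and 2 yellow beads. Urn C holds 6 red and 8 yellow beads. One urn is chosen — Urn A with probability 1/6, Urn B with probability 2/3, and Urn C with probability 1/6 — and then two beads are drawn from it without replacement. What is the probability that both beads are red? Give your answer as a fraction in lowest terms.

695/1638

From Urn A: P(both red) = (2/7)(1/6) = 1/21.
From Urn B: P(both red) = (7/9)(6/8) = 7/12.
From Urn C: P(both red) = (6/14)(5/13) = 15/91.
Total probability = (1/6)(1/21) + (2/3)(7/12) + (1/6)(15/91) = 695/1638.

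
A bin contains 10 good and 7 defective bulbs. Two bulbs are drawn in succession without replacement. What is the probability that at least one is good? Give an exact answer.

P(no good) = 7/17 × 6/16 = 42/272 = 21/136.
P(at least one) = 1 − 21/136 = 115/136.

115/136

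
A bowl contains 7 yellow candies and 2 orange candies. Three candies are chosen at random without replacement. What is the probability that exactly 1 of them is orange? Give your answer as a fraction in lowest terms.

1/2

One ordering (orange drawn first) has probability 2/9 × 7/8 × 6/7 = 84/504 = 1/6.
There are C(3,1) = 3 such orderings, each equally likely, so P = 3 × 1/6 = 1/2.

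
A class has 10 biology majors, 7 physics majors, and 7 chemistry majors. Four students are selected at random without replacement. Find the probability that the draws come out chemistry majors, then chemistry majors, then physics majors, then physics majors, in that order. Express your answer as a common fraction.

7/1012

Each draw changes the counts, so multiply the conditional probabilities along the sequence:
P = 7/24 × 6/23 × 7/22 × 6/21 = 1764/255024 = 7/1012.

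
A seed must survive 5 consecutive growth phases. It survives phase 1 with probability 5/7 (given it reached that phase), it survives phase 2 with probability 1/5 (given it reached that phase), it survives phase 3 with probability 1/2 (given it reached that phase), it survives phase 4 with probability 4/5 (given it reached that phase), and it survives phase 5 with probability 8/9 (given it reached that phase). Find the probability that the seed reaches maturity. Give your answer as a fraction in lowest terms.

The events are sequential, so multiply the conditional probabilities:
P = 5/7 × 1/5 × 1/2 × 4/5 × 8/9 = 160/3150 = 16/315.

16/315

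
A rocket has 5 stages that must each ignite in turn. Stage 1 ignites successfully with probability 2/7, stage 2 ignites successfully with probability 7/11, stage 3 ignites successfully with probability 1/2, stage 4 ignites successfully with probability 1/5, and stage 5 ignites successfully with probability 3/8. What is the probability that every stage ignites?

3/440

The events are sequential, so multiply the conditional probabilities:
P = 2/7 × 7/11 × 1/2 × 1/5 × 3/8 = 42/6160 = 3/440.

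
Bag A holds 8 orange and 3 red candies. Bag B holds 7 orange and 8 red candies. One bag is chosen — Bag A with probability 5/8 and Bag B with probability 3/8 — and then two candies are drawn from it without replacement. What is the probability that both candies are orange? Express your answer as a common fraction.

173/440

From Bag A: P(both orange) = (8/11)(7/10) = 28/55.
From Bag B: P(both orange) = (7/15)(6/14) = 1/5.
Total probability = (5/8)(28/55) + (3/8)(1/5) = 173/440.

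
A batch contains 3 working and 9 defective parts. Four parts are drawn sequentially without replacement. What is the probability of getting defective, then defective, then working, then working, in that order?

Each draw changes the counts, so multiply the conditional probabilities along the sequence:
P = 9/12 × 8/11 × 3/10 × 2/9 = 432/11880 = 2/55.

2/55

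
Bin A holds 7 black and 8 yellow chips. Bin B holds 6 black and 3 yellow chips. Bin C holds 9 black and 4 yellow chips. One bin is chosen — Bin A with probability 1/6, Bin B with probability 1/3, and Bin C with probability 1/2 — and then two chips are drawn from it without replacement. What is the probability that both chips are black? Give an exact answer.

From Bin A: P(both black) = (7/15)(6/14) = 1/5.
From Bin B: P(both black) = (6/9)(5/8) = 5/12.
From Bin C: P(both black) = (9/13)(8/12) = 6/13.
Total probability = (1/6)(1/5) + (1/3)(5/12) + (1/2)(6/13) = 943/2340.

943/2340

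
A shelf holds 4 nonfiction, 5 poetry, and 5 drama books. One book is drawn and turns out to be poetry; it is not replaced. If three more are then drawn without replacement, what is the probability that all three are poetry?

After the first draw, 4 of the remaining 13 books are poetry.
P = 4/13 × 3/12 × 2/11 = 24/1716 = 2/143.

2/143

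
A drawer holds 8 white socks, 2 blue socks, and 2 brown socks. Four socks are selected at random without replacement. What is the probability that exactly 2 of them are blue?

One ordering (blue drawn first) has probability 2/12 × 1/11 × 10/10 × 9/9 = 180/11880 = 1/66.
There are C(4,2) = 6 such orderings, each equally likely, so P = 6 × 1/66 = 1/11.

1/11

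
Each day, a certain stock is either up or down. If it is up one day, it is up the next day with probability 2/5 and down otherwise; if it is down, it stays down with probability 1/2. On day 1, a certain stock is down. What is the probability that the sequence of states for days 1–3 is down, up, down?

Day 1 is given. For each transition, use the conditional probability from the current state:
P(up | down) = 1/2; P(down | up) = 3/5.
P = 1/2 × 3/5 = 3/10.

3/10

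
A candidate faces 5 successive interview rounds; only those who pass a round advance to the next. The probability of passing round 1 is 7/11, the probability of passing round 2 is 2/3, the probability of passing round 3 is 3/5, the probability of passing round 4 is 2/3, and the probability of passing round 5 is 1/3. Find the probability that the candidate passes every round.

28/495

Each stage is reached only if all earlier stages succeed, so
P = 7/11 × 2/3 × 3/5 × 2/3 × 1/3 = 84/1485 = 28/495.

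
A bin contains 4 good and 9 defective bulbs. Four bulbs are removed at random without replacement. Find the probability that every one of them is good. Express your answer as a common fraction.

1/715

P(every draw is good) = 4/13 × 3/12 × 2/11 × 1/10 = 24/17160 = 1/715.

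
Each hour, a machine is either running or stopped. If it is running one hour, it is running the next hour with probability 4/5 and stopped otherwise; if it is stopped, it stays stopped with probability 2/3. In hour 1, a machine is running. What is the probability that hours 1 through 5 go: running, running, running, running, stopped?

Hour 1 is given. For each transition, use the conditional probability from the current state:
P(running | running) = 4/5; P(running | running) = 4/5; P(running | running) = 4/5; P(stopped | running) = 1/5.
P = 4/5 × 4/5 × 4/5 × 1/5 = 64/625.

64/625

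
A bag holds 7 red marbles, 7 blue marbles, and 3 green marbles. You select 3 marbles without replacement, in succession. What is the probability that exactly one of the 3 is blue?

One ordering (blue drawn first) has probability 7/17 × 10/16 × 9/15 = 630/4080 = 21/136.
There are C(3,1) = 3 such orderings, each equally likely, so P = 3 × 21/136 = 63/136.

63/136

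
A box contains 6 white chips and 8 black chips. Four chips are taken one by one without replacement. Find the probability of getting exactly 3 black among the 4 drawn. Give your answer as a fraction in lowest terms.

48/143

One ordering (black drawn first) has probability 8/14 × 7/13 × 6/12 × 6/11 = 2016/24024 = 12/143.
There are C(4,3) = 4 such orderings, each equally likely, so P = 4 × 12/143 = 48/143.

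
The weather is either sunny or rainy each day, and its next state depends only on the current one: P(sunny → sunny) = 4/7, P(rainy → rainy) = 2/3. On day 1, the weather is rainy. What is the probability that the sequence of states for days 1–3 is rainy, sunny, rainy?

1/7

Day 1 is given. For each transition, use the conditional probability from the current state:
P(sunny | rainy) = 1/3; P(rainy | sunny) = 3/7.
P = 1/3 × 3/7 = 3/21 = 1/7.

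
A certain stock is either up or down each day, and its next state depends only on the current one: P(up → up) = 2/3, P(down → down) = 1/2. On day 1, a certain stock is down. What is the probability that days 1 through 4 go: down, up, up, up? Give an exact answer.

2/9

Day 1 is given. For each transition, use the conditional probability from the current state:
P(up | down) = 1/2; P(up | up) = 2/3; P(up | up) = 2/3.
P = 1/2 × 2/3 × 2/3 = 4/18 = 2/9.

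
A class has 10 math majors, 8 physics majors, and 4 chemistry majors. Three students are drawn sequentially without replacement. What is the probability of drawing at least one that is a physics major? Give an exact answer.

42/55

P(no physics majors) = 14/22 × 13/21 × 12/20 = 2184/9240 = 13/55.
P(at least one) = 1 − 13/55 = 42/55.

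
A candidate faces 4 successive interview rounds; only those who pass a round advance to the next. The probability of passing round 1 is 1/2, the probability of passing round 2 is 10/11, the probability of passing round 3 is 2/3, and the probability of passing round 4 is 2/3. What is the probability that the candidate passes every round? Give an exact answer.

20/99

Each stage is reached only if all earlier stages succeed, so
P = 1/2 × 10/11 × 2/3 × 2/3 = 40/198 = 20/99.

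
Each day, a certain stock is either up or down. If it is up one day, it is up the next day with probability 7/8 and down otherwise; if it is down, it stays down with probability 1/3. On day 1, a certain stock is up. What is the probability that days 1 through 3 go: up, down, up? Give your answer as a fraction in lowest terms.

1/12

Day 1 is given. For each transition, use the conditional probability from the current state:
P(down | up) = 1/8; P(up | down) = 2/3.
P = 1/8 × 2/3 = 2/24 = 1/12.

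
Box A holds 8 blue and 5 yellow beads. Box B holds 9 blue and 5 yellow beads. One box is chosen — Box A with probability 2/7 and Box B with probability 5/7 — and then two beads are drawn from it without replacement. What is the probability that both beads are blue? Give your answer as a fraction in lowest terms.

From Box A: P(both blue) = (8/13)(7/12) = 14/39.
From Box B: P(both blue) = (9/14)(8/13) = 36/91.
Total probability = (2/7)(14/39) + (5/7)(36/91) = 736/1911.

736/1911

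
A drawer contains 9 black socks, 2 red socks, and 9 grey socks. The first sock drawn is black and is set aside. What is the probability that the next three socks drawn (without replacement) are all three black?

56/969

With the first sock removed, 8 black remain out of 19.
P = 8/19 × 7/18 × 6/17 = 336/5814 = 56/969.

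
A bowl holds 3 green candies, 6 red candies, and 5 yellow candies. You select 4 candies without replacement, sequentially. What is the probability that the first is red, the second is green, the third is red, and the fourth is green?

15/2002

Chain rule:
P = 6/14 × 3/13 × 5/12 × 2/11 = 180/24024 = 15/2002.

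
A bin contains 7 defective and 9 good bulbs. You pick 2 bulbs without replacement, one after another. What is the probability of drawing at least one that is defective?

P(no defective) = 9/16 × 8/15 = 72/240 = 3/10.
P(at least one) = 1 − 3/10 = 7/10.

7/10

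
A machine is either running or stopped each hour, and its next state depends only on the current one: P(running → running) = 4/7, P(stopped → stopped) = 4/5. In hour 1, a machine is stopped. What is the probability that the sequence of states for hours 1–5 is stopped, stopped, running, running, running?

Hour 1 is given. For each transition, use the conditional probability from the current state:
P(stopped | stopped) = 4/5; P(running | stopped) = 1/5; P(running | running) = 4/7; P(running | running) = 4/7.
P = 4/5 × 1/5 × 4/7 × 4/7 = 64/1225.

64/1225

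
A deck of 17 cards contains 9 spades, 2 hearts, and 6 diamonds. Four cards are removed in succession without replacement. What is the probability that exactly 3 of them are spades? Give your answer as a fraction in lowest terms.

One ordering (spades drawn first) has probability 9/17 × 8/16 × 7/15 × 8/14 = 4032/57120 = 6/85.
There are C(4,3) = 4 such orderings, each equally likely, so P = 4 × 6/85 = 24/85.

24/85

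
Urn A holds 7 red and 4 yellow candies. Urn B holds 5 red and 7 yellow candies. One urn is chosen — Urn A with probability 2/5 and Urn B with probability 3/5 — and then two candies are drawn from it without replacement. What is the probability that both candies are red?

From Urn A: P(both red) = (7/11)(6/10) = 21/55.
From Urn B: P(both red) = (5/12)(4/11) = 5/33.
Total probability = (2/5)(21/55) + (3/5)(5/33) = 67/275.

67/275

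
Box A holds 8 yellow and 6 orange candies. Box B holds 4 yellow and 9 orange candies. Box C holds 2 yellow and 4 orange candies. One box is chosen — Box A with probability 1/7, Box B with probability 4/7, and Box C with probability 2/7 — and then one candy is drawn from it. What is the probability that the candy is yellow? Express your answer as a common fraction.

674/1911

From Box A: P(yellow) = 8/14.
From Box B: P(yellow) = 4/13.
From Box C: P(yellow) = 2/6.
Total probability = (1/7)(8/14) + (4/7)(4/13) + (2/7)(2/6) = 674/1911.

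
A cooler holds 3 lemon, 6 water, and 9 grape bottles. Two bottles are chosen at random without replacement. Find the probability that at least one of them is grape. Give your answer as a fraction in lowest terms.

13/17

P(no grape) = 9/18 × 8/17 = 72/306 = 4/17.
P(at least one) = 1 − 4/17 = 13/17.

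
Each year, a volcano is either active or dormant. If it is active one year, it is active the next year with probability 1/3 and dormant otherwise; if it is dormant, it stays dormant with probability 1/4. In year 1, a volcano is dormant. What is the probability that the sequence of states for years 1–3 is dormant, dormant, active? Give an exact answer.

Year 1 is given. For each transition, use the conditional probability from the current state:
P(dormant | dormant) = 1/4; P(active | dormant) = 3/4.
P = 1/4 × 3/4 = 3/16.

3/16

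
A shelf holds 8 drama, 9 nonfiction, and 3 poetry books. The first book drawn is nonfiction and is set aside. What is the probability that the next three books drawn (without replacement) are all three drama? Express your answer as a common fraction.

56/969

After the first draw, 8 of the remaining 19 books are drama.
P = 8/19 × 7/18 × 6/17 = 336/5814 = 56/969.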